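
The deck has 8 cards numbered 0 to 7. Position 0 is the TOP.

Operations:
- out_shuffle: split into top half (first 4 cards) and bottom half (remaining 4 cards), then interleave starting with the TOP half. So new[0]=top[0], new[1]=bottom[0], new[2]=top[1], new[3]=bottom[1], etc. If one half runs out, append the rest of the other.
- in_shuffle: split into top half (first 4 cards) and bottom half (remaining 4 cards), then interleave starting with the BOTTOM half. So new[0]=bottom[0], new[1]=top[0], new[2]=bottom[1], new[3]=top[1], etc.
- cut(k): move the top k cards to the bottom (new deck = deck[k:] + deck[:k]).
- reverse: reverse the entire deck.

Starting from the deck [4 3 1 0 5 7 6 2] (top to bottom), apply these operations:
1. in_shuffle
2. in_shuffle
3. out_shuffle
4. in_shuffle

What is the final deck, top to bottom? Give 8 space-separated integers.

Answer: 1 6 0 2 4 5 3 7

Derivation:
After op 1 (in_shuffle): [5 4 7 3 6 1 2 0]
After op 2 (in_shuffle): [6 5 1 4 2 7 0 3]
After op 3 (out_shuffle): [6 2 5 7 1 0 4 3]
After op 4 (in_shuffle): [1 6 0 2 4 5 3 7]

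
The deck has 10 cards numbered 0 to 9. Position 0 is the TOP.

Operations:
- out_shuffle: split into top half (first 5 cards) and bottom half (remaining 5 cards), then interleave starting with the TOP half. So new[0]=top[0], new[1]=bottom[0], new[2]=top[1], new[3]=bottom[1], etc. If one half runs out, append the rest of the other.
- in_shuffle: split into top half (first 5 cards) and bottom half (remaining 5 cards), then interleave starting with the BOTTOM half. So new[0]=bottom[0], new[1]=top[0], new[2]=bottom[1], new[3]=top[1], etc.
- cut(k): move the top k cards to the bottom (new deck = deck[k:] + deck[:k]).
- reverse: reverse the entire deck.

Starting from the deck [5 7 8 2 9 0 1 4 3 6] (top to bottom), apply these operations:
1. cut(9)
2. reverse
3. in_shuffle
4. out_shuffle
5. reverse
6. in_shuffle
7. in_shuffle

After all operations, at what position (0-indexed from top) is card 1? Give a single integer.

Answer: 2

Derivation:
After op 1 (cut(9)): [6 5 7 8 2 9 0 1 4 3]
After op 2 (reverse): [3 4 1 0 9 2 8 7 5 6]
After op 3 (in_shuffle): [2 3 8 4 7 1 5 0 6 9]
After op 4 (out_shuffle): [2 1 3 5 8 0 4 6 7 9]
After op 5 (reverse): [9 7 6 4 0 8 5 3 1 2]
After op 6 (in_shuffle): [8 9 5 7 3 6 1 4 2 0]
After op 7 (in_shuffle): [6 8 1 9 4 5 2 7 0 3]
Card 1 is at position 2.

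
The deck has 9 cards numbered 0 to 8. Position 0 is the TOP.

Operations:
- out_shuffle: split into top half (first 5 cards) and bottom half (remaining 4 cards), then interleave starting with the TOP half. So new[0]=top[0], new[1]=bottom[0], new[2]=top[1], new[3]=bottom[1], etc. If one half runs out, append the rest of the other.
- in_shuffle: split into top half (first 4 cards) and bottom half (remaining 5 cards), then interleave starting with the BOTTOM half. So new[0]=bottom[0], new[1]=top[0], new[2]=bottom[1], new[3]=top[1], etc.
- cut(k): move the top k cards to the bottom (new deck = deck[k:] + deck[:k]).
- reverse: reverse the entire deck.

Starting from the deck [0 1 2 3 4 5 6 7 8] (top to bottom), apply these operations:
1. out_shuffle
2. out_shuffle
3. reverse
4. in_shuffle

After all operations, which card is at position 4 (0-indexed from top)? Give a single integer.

Answer: 5

Derivation:
After op 1 (out_shuffle): [0 5 1 6 2 7 3 8 4]
After op 2 (out_shuffle): [0 7 5 3 1 8 6 4 2]
After op 3 (reverse): [2 4 6 8 1 3 5 7 0]
After op 4 (in_shuffle): [1 2 3 4 5 6 7 8 0]
Position 4: card 5.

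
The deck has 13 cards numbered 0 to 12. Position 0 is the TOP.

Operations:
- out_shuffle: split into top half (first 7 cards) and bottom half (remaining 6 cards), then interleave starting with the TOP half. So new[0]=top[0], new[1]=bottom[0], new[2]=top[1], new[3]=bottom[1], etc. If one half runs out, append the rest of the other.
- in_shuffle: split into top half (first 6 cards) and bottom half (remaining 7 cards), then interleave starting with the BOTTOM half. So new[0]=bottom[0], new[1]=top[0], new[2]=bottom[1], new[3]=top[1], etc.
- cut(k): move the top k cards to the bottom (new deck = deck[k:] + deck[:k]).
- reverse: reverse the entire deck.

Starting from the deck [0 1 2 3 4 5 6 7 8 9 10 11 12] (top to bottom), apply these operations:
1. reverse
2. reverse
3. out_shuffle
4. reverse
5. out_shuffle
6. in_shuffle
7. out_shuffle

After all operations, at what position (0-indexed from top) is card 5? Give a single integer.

After op 1 (reverse): [12 11 10 9 8 7 6 5 4 3 2 1 0]
After op 2 (reverse): [0 1 2 3 4 5 6 7 8 9 10 11 12]
After op 3 (out_shuffle): [0 7 1 8 2 9 3 10 4 11 5 12 6]
After op 4 (reverse): [6 12 5 11 4 10 3 9 2 8 1 7 0]
After op 5 (out_shuffle): [6 9 12 2 5 8 11 1 4 7 10 0 3]
After op 6 (in_shuffle): [11 6 1 9 4 12 7 2 10 5 0 8 3]
After op 7 (out_shuffle): [11 2 6 10 1 5 9 0 4 8 12 3 7]
Card 5 is at position 5.

Answer: 5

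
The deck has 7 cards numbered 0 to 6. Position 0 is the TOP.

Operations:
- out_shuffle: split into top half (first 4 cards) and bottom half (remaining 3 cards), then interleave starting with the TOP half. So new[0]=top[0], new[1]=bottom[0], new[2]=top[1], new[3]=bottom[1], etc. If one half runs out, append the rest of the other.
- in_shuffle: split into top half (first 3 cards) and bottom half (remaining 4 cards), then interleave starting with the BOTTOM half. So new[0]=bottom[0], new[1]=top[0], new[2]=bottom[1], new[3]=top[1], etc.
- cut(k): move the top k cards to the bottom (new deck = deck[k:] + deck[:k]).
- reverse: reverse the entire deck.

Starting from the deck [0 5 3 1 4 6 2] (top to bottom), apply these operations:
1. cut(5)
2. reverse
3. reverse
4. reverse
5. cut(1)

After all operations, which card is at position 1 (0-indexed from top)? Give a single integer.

After op 1 (cut(5)): [6 2 0 5 3 1 4]
After op 2 (reverse): [4 1 3 5 0 2 6]
After op 3 (reverse): [6 2 0 5 3 1 4]
After op 4 (reverse): [4 1 3 5 0 2 6]
After op 5 (cut(1)): [1 3 5 0 2 6 4]
Position 1: card 3.

Answer: 3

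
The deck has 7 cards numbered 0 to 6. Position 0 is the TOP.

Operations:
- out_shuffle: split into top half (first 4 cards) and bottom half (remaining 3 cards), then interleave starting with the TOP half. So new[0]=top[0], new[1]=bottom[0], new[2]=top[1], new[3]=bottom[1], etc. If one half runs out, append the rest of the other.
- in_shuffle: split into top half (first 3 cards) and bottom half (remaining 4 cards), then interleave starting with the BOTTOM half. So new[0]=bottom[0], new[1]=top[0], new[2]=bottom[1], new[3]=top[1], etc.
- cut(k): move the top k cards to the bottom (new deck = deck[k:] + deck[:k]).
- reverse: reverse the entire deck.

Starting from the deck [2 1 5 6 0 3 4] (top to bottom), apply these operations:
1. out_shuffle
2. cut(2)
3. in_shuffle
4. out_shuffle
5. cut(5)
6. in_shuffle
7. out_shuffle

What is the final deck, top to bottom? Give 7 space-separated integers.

Answer: 2 5 0 4 1 6 3

Derivation:
After op 1 (out_shuffle): [2 0 1 3 5 4 6]
After op 2 (cut(2)): [1 3 5 4 6 2 0]
After op 3 (in_shuffle): [4 1 6 3 2 5 0]
After op 4 (out_shuffle): [4 2 1 5 6 0 3]
After op 5 (cut(5)): [0 3 4 2 1 5 6]
After op 6 (in_shuffle): [2 0 1 3 5 4 6]
After op 7 (out_shuffle): [2 5 0 4 1 6 3]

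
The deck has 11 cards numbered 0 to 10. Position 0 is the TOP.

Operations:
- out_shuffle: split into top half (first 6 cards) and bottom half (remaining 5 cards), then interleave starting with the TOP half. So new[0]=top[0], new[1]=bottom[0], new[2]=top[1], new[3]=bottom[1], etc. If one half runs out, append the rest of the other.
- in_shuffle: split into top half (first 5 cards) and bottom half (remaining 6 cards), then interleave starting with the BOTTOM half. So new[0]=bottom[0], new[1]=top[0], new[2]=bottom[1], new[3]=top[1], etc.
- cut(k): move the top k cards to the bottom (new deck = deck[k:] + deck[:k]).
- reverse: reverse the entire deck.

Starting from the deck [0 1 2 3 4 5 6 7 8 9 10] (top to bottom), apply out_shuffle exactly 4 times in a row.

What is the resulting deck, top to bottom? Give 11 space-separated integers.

After op 1 (out_shuffle): [0 6 1 7 2 8 3 9 4 10 5]
After op 2 (out_shuffle): [0 3 6 9 1 4 7 10 2 5 8]
After op 3 (out_shuffle): [0 7 3 10 6 2 9 5 1 8 4]
After op 4 (out_shuffle): [0 9 7 5 3 1 10 8 6 4 2]

Answer: 0 9 7 5 3 1 10 8 6 4 2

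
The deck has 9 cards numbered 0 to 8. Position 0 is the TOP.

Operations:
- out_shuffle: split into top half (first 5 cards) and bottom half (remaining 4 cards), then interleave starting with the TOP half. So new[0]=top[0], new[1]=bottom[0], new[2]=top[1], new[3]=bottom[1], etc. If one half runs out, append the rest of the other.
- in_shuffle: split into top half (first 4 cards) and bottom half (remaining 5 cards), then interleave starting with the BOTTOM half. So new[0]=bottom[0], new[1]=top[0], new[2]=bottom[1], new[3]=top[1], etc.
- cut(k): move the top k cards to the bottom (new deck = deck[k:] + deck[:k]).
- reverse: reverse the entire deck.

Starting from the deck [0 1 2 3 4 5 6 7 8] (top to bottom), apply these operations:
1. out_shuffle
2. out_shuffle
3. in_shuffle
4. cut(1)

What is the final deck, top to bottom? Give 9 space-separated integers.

Answer: 0 8 7 6 5 4 3 2 1

Derivation:
After op 1 (out_shuffle): [0 5 1 6 2 7 3 8 4]
After op 2 (out_shuffle): [0 7 5 3 1 8 6 4 2]
After op 3 (in_shuffle): [1 0 8 7 6 5 4 3 2]
After op 4 (cut(1)): [0 8 7 6 5 4 3 2 1]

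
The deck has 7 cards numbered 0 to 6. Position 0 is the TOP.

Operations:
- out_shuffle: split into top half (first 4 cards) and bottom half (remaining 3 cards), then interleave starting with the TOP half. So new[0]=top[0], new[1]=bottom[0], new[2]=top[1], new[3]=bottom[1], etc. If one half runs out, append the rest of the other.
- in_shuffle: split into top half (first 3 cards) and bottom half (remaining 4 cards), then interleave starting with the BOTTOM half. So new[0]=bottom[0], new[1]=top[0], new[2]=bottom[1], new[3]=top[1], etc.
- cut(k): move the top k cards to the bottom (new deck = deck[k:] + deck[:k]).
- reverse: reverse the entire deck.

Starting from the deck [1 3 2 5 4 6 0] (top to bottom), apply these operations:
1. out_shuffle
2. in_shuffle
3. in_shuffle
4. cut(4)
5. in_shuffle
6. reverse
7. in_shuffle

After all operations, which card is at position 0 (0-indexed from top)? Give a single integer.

After op 1 (out_shuffle): [1 4 3 6 2 0 5]
After op 2 (in_shuffle): [6 1 2 4 0 3 5]
After op 3 (in_shuffle): [4 6 0 1 3 2 5]
After op 4 (cut(4)): [3 2 5 4 6 0 1]
After op 5 (in_shuffle): [4 3 6 2 0 5 1]
After op 6 (reverse): [1 5 0 2 6 3 4]
After op 7 (in_shuffle): [2 1 6 5 3 0 4]
Position 0: card 2.

Answer: 2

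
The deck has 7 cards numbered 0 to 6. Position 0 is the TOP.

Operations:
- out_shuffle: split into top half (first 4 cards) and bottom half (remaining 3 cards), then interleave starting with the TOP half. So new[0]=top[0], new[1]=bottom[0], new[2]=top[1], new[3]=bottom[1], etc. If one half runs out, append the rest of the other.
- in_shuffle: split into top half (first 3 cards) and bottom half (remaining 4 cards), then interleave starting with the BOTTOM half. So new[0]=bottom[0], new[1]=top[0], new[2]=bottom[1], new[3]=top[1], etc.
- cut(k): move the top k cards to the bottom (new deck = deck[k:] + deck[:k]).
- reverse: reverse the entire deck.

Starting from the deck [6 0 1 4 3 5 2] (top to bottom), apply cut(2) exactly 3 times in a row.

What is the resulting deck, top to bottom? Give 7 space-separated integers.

After op 1 (cut(2)): [1 4 3 5 2 6 0]
After op 2 (cut(2)): [3 5 2 6 0 1 4]
After op 3 (cut(2)): [2 6 0 1 4 3 5]

Answer: 2 6 0 1 4 3 5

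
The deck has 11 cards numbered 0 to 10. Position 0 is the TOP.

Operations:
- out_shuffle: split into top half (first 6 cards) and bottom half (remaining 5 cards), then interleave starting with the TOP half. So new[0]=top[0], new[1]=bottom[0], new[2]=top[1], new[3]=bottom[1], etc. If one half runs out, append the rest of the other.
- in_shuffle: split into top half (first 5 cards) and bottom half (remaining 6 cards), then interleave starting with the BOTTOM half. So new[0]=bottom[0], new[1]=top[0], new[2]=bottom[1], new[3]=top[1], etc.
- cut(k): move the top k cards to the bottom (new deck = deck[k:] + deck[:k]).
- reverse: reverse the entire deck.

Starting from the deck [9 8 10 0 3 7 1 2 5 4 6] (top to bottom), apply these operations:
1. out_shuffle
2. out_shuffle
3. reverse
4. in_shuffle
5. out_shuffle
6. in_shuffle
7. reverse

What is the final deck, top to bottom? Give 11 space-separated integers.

After op 1 (out_shuffle): [9 1 8 2 10 5 0 4 3 6 7]
After op 2 (out_shuffle): [9 0 1 4 8 3 2 6 10 7 5]
After op 3 (reverse): [5 7 10 6 2 3 8 4 1 0 9]
After op 4 (in_shuffle): [3 5 8 7 4 10 1 6 0 2 9]
After op 5 (out_shuffle): [3 1 5 6 8 0 7 2 4 9 10]
After op 6 (in_shuffle): [0 3 7 1 2 5 4 6 9 8 10]
After op 7 (reverse): [10 8 9 6 4 5 2 1 7 3 0]

Answer: 10 8 9 6 4 5 2 1 7 3 0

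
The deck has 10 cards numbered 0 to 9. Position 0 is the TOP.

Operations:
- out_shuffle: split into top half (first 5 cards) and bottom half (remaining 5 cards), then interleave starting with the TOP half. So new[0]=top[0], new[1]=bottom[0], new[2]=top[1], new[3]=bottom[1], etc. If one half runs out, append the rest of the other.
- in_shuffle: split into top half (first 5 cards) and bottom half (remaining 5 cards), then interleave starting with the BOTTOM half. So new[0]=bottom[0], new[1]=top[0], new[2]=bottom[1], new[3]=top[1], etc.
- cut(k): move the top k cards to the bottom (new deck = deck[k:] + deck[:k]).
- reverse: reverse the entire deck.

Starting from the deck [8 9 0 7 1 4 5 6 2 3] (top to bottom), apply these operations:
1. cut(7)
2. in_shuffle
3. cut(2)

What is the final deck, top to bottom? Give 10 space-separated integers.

Answer: 7 2 1 3 4 8 5 9 0 6

Derivation:
After op 1 (cut(7)): [6 2 3 8 9 0 7 1 4 5]
After op 2 (in_shuffle): [0 6 7 2 1 3 4 8 5 9]
After op 3 (cut(2)): [7 2 1 3 4 8 5 9 0 6]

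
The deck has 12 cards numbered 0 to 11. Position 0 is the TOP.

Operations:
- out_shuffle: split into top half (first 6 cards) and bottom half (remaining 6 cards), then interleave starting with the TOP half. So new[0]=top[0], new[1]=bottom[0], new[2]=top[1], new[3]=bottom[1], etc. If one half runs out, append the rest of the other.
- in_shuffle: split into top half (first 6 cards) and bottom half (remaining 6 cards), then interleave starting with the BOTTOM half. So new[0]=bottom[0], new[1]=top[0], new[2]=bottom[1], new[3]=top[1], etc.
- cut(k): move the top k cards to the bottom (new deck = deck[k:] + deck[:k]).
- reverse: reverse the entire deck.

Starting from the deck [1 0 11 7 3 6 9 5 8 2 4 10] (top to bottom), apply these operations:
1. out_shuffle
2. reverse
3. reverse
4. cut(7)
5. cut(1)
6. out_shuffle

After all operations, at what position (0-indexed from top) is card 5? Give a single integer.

Answer: 3

Derivation:
After op 1 (out_shuffle): [1 9 0 5 11 8 7 2 3 4 6 10]
After op 2 (reverse): [10 6 4 3 2 7 8 11 5 0 9 1]
After op 3 (reverse): [1 9 0 5 11 8 7 2 3 4 6 10]
After op 4 (cut(7)): [2 3 4 6 10 1 9 0 5 11 8 7]
After op 5 (cut(1)): [3 4 6 10 1 9 0 5 11 8 7 2]
After op 6 (out_shuffle): [3 0 4 5 6 11 10 8 1 7 9 2]
Card 5 is at position 3.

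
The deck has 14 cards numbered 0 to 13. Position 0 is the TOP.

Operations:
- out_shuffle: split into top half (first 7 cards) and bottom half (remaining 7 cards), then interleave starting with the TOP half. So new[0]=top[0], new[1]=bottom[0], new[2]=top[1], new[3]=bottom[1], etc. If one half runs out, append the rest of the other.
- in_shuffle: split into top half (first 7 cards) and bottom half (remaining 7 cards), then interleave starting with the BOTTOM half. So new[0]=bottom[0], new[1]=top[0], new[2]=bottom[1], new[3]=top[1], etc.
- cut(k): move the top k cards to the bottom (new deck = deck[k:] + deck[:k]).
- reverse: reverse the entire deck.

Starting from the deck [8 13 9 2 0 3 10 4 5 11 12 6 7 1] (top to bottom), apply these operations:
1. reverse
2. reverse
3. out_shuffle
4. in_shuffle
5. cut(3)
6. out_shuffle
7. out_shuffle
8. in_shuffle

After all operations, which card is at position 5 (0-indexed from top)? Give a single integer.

Answer: 10

Derivation:
After op 1 (reverse): [1 7 6 12 11 5 4 10 3 0 2 9 13 8]
After op 2 (reverse): [8 13 9 2 0 3 10 4 5 11 12 6 7 1]
After op 3 (out_shuffle): [8 4 13 5 9 11 2 12 0 6 3 7 10 1]
After op 4 (in_shuffle): [12 8 0 4 6 13 3 5 7 9 10 11 1 2]
After op 5 (cut(3)): [4 6 13 3 5 7 9 10 11 1 2 12 8 0]
After op 6 (out_shuffle): [4 10 6 11 13 1 3 2 5 12 7 8 9 0]
After op 7 (out_shuffle): [4 2 10 5 6 12 11 7 13 8 1 9 3 0]
After op 8 (in_shuffle): [7 4 13 2 8 10 1 5 9 6 3 12 0 11]
Position 5: card 10.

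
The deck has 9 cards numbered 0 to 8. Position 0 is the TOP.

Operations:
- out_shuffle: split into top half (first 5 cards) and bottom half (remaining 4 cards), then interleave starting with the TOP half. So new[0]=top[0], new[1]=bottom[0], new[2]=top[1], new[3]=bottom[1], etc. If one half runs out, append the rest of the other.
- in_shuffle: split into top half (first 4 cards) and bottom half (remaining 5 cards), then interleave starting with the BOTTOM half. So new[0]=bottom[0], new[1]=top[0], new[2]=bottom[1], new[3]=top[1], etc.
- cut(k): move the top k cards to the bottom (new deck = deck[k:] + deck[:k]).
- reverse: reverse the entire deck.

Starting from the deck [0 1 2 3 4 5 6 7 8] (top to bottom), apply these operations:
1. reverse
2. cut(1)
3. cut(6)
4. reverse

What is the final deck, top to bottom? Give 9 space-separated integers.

After op 1 (reverse): [8 7 6 5 4 3 2 1 0]
After op 2 (cut(1)): [7 6 5 4 3 2 1 0 8]
After op 3 (cut(6)): [1 0 8 7 6 5 4 3 2]
After op 4 (reverse): [2 3 4 5 6 7 8 0 1]

Answer: 2 3 4 5 6 7 8 0 1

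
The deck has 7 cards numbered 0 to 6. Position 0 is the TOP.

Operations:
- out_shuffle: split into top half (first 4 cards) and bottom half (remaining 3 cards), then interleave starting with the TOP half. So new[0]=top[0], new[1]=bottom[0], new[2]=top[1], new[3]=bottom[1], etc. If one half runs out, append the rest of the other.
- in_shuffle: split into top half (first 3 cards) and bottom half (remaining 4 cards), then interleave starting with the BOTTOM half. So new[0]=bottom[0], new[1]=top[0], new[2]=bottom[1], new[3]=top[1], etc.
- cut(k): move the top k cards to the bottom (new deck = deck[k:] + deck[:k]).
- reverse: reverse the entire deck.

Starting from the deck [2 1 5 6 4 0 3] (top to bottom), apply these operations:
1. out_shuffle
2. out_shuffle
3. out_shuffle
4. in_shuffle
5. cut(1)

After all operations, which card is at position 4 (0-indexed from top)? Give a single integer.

Answer: 5

Derivation:
After op 1 (out_shuffle): [2 4 1 0 5 3 6]
After op 2 (out_shuffle): [2 5 4 3 1 6 0]
After op 3 (out_shuffle): [2 1 5 6 4 0 3]
After op 4 (in_shuffle): [6 2 4 1 0 5 3]
After op 5 (cut(1)): [2 4 1 0 5 3 6]
Position 4: card 5.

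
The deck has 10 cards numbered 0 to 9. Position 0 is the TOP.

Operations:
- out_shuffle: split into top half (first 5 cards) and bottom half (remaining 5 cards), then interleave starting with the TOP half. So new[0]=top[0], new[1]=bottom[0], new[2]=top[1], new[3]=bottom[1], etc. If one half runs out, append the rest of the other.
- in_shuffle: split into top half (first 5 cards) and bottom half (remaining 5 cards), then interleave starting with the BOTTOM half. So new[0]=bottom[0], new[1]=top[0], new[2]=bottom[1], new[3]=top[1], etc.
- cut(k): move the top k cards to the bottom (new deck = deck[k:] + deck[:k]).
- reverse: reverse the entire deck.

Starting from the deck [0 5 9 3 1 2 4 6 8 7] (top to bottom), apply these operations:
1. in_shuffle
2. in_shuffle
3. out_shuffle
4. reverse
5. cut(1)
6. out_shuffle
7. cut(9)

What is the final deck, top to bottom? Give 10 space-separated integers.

Answer: 6 3 7 1 2 0 4 5 9 8

Derivation:
After op 1 (in_shuffle): [2 0 4 5 6 9 8 3 7 1]
After op 2 (in_shuffle): [9 2 8 0 3 4 7 5 1 6]
After op 3 (out_shuffle): [9 4 2 7 8 5 0 1 3 6]
After op 4 (reverse): [6 3 1 0 5 8 7 2 4 9]
After op 5 (cut(1)): [3 1 0 5 8 7 2 4 9 6]
After op 6 (out_shuffle): [3 7 1 2 0 4 5 9 8 6]
After op 7 (cut(9)): [6 3 7 1 2 0 4 5 9 8]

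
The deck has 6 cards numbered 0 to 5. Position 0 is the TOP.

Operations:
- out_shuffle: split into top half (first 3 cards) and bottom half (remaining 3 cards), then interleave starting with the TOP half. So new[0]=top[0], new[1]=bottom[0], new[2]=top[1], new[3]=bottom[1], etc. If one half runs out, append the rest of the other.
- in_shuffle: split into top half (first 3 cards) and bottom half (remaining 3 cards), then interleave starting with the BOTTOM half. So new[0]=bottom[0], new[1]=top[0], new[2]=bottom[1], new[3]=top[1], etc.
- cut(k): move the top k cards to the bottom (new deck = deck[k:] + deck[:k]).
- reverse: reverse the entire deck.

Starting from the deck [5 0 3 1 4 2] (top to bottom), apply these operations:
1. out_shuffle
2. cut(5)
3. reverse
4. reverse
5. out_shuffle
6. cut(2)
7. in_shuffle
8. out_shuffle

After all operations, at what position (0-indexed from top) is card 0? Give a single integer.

After op 1 (out_shuffle): [5 1 0 4 3 2]
After op 2 (cut(5)): [2 5 1 0 4 3]
After op 3 (reverse): [3 4 0 1 5 2]
After op 4 (reverse): [2 5 1 0 4 3]
After op 5 (out_shuffle): [2 0 5 4 1 3]
After op 6 (cut(2)): [5 4 1 3 2 0]
After op 7 (in_shuffle): [3 5 2 4 0 1]
After op 8 (out_shuffle): [3 4 5 0 2 1]
Card 0 is at position 3.

Answer: 3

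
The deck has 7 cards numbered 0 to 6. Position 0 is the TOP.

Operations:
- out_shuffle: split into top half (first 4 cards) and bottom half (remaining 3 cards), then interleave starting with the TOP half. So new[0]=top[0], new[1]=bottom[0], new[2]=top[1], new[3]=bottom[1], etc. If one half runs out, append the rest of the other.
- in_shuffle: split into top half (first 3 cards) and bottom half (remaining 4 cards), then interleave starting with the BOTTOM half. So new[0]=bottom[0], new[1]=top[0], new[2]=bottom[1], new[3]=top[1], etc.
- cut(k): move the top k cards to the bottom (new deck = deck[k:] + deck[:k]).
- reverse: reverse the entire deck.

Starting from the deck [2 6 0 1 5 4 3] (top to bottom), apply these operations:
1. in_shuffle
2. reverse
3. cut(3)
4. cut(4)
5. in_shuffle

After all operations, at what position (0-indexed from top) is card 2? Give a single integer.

Answer: 4

Derivation:
After op 1 (in_shuffle): [1 2 5 6 4 0 3]
After op 2 (reverse): [3 0 4 6 5 2 1]
After op 3 (cut(3)): [6 5 2 1 3 0 4]
After op 4 (cut(4)): [3 0 4 6 5 2 1]
After op 5 (in_shuffle): [6 3 5 0 2 4 1]
Card 2 is at position 4.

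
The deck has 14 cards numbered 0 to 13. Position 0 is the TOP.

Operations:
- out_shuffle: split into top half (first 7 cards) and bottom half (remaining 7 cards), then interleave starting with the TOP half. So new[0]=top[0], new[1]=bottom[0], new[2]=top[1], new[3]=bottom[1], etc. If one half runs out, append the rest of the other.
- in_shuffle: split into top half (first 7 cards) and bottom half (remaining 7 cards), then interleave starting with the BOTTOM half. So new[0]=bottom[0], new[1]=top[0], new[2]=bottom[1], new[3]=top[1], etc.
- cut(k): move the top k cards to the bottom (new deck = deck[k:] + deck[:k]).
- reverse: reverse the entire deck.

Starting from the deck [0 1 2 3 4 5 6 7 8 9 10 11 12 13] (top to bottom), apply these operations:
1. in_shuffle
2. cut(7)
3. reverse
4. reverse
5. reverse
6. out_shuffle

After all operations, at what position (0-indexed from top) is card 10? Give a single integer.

After op 1 (in_shuffle): [7 0 8 1 9 2 10 3 11 4 12 5 13 6]
After op 2 (cut(7)): [3 11 4 12 5 13 6 7 0 8 1 9 2 10]
After op 3 (reverse): [10 2 9 1 8 0 7 6 13 5 12 4 11 3]
After op 4 (reverse): [3 11 4 12 5 13 6 7 0 8 1 9 2 10]
After op 5 (reverse): [10 2 9 1 8 0 7 6 13 5 12 4 11 3]
After op 6 (out_shuffle): [10 6 2 13 9 5 1 12 8 4 0 11 7 3]
Card 10 is at position 0.

Answer: 0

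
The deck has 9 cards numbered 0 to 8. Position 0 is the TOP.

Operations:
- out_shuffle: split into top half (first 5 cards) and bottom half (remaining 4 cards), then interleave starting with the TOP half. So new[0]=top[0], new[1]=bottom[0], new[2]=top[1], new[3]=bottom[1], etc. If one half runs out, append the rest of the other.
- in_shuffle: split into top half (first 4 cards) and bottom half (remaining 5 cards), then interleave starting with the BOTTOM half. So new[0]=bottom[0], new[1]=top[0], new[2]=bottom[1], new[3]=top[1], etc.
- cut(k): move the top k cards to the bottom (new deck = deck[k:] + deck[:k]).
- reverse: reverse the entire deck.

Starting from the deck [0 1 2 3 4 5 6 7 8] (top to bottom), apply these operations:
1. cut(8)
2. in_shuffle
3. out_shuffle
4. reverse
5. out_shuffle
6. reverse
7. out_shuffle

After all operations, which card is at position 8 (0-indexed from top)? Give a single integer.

After op 1 (cut(8)): [8 0 1 2 3 4 5 6 7]
After op 2 (in_shuffle): [3 8 4 0 5 1 6 2 7]
After op 3 (out_shuffle): [3 1 8 6 4 2 0 7 5]
After op 4 (reverse): [5 7 0 2 4 6 8 1 3]
After op 5 (out_shuffle): [5 6 7 8 0 1 2 3 4]
After op 6 (reverse): [4 3 2 1 0 8 7 6 5]
After op 7 (out_shuffle): [4 8 3 7 2 6 1 5 0]
Position 8: card 0.

Answer: 0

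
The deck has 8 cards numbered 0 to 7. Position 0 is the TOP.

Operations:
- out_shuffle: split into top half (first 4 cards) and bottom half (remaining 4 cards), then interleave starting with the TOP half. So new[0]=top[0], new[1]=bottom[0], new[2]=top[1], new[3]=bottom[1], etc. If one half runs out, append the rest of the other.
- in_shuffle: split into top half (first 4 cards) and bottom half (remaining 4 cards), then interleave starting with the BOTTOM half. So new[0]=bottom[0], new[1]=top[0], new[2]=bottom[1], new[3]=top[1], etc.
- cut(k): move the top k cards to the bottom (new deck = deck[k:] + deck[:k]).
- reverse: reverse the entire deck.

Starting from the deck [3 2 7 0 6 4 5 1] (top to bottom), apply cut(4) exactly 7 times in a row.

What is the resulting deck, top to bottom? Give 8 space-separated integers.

After op 1 (cut(4)): [6 4 5 1 3 2 7 0]
After op 2 (cut(4)): [3 2 7 0 6 4 5 1]
After op 3 (cut(4)): [6 4 5 1 3 2 7 0]
After op 4 (cut(4)): [3 2 7 0 6 4 5 1]
After op 5 (cut(4)): [6 4 5 1 3 2 7 0]
After op 6 (cut(4)): [3 2 7 0 6 4 5 1]
After op 7 (cut(4)): [6 4 5 1 3 2 7 0]

Answer: 6 4 5 1 3 2 7 0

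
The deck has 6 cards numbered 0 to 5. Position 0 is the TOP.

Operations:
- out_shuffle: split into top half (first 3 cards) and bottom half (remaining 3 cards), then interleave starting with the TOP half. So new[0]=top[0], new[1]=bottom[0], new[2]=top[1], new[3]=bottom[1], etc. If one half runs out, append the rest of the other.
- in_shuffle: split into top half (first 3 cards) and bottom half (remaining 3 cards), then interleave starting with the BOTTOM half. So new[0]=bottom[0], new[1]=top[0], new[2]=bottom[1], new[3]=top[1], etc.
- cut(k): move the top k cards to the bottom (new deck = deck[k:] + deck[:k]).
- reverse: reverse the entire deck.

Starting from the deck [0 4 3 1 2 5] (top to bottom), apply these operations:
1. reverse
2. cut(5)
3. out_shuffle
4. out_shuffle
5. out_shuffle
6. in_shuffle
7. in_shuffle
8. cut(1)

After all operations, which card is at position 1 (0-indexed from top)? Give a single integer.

Answer: 4

Derivation:
After op 1 (reverse): [5 2 1 3 4 0]
After op 2 (cut(5)): [0 5 2 1 3 4]
After op 3 (out_shuffle): [0 1 5 3 2 4]
After op 4 (out_shuffle): [0 3 1 2 5 4]
After op 5 (out_shuffle): [0 2 3 5 1 4]
After op 6 (in_shuffle): [5 0 1 2 4 3]
After op 7 (in_shuffle): [2 5 4 0 3 1]
After op 8 (cut(1)): [5 4 0 3 1 2]
Position 1: card 4.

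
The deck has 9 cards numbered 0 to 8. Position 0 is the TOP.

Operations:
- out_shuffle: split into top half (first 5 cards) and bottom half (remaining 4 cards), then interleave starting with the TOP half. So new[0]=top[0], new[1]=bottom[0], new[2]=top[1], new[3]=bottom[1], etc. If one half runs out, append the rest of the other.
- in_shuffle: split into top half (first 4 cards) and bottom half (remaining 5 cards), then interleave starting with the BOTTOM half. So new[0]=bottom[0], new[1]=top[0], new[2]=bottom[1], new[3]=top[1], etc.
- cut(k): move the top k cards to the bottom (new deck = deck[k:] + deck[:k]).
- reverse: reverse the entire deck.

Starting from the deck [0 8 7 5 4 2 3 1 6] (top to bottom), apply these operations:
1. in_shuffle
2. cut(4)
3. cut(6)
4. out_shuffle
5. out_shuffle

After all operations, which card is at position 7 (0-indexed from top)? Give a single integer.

Answer: 7

Derivation:
After op 1 (in_shuffle): [4 0 2 8 3 7 1 5 6]
After op 2 (cut(4)): [3 7 1 5 6 4 0 2 8]
After op 3 (cut(6)): [0 2 8 3 7 1 5 6 4]
After op 4 (out_shuffle): [0 1 2 5 8 6 3 4 7]
After op 5 (out_shuffle): [0 6 1 3 2 4 5 7 8]
Position 7: card 7.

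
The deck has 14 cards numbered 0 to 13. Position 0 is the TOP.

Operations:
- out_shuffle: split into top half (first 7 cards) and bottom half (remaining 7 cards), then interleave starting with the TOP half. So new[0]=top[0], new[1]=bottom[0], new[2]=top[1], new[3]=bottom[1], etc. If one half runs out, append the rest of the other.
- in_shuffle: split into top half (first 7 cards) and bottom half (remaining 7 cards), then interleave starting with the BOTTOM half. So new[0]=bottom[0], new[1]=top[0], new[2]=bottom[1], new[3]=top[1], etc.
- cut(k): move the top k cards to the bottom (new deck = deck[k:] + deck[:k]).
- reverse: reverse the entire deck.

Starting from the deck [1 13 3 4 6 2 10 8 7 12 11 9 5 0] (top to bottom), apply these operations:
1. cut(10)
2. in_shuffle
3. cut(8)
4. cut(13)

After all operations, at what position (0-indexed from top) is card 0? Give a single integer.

Answer: 0

Derivation:
After op 1 (cut(10)): [11 9 5 0 1 13 3 4 6 2 10 8 7 12]
After op 2 (in_shuffle): [4 11 6 9 2 5 10 0 8 1 7 13 12 3]
After op 3 (cut(8)): [8 1 7 13 12 3 4 11 6 9 2 5 10 0]
After op 4 (cut(13)): [0 8 1 7 13 12 3 4 11 6 9 2 5 10]
Card 0 is at position 0.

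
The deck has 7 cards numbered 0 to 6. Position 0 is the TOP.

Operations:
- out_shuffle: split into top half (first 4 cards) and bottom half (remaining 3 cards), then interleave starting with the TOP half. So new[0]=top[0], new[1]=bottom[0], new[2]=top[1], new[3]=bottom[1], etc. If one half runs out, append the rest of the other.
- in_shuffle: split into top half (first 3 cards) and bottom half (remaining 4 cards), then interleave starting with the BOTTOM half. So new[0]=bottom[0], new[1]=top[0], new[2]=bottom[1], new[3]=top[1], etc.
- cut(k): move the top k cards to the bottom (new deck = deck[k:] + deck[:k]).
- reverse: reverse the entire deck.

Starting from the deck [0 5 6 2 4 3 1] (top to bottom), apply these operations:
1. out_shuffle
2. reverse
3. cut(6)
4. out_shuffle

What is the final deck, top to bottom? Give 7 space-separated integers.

After op 1 (out_shuffle): [0 4 5 3 6 1 2]
After op 2 (reverse): [2 1 6 3 5 4 0]
After op 3 (cut(6)): [0 2 1 6 3 5 4]
After op 4 (out_shuffle): [0 3 2 5 1 4 6]

Answer: 0 3 2 5 1 4 6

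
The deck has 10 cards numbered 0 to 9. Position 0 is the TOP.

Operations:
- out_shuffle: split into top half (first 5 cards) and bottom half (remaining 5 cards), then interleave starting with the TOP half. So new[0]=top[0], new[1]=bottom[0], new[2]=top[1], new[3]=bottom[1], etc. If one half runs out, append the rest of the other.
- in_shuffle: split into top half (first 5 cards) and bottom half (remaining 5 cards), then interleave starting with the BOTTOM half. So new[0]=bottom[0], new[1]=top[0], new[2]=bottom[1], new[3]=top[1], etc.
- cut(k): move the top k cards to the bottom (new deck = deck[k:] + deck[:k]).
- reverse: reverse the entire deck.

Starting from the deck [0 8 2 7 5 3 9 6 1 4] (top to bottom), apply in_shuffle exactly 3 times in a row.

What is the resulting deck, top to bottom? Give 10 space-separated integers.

Answer: 9 2 4 3 8 1 5 0 6 7

Derivation:
After op 1 (in_shuffle): [3 0 9 8 6 2 1 7 4 5]
After op 2 (in_shuffle): [2 3 1 0 7 9 4 8 5 6]
After op 3 (in_shuffle): [9 2 4 3 8 1 5 0 6 7]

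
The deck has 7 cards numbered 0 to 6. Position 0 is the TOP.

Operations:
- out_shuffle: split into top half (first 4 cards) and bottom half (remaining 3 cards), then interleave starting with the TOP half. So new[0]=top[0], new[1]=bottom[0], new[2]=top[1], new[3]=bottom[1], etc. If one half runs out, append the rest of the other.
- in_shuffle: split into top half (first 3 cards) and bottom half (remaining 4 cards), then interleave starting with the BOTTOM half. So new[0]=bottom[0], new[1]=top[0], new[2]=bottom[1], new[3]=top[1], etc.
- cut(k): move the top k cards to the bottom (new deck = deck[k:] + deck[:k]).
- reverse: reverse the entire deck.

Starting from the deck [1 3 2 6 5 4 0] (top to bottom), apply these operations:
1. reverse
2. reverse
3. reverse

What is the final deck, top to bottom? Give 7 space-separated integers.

Answer: 0 4 5 6 2 3 1

Derivation:
After op 1 (reverse): [0 4 5 6 2 3 1]
After op 2 (reverse): [1 3 2 6 5 4 0]
After op 3 (reverse): [0 4 5 6 2 3 1]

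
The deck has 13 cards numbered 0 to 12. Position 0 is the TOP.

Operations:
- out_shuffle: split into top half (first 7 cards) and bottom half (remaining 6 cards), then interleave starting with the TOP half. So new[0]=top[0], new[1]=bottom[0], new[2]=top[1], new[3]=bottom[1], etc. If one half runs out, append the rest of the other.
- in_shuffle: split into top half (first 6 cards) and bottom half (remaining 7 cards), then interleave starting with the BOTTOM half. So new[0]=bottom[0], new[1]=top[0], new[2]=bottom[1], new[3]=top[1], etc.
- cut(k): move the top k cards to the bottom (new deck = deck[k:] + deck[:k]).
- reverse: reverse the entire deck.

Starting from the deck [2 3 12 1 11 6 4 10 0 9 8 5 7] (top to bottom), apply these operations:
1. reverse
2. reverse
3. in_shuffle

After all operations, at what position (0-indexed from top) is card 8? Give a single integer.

Answer: 8

Derivation:
After op 1 (reverse): [7 5 8 9 0 10 4 6 11 1 12 3 2]
After op 2 (reverse): [2 3 12 1 11 6 4 10 0 9 8 5 7]
After op 3 (in_shuffle): [4 2 10 3 0 12 9 1 8 11 5 6 7]
Card 8 is at position 8.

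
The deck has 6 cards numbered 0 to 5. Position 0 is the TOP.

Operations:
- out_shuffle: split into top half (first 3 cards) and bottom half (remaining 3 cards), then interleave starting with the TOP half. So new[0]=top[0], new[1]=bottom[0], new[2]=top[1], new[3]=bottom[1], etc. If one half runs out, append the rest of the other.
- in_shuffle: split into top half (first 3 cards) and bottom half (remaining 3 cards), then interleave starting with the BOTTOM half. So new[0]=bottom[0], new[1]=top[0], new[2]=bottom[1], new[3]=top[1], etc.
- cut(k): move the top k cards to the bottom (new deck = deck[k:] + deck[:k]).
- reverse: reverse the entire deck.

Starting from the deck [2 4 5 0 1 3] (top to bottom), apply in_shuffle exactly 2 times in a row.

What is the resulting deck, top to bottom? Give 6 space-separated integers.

After op 1 (in_shuffle): [0 2 1 4 3 5]
After op 2 (in_shuffle): [4 0 3 2 5 1]

Answer: 4 0 3 2 5 1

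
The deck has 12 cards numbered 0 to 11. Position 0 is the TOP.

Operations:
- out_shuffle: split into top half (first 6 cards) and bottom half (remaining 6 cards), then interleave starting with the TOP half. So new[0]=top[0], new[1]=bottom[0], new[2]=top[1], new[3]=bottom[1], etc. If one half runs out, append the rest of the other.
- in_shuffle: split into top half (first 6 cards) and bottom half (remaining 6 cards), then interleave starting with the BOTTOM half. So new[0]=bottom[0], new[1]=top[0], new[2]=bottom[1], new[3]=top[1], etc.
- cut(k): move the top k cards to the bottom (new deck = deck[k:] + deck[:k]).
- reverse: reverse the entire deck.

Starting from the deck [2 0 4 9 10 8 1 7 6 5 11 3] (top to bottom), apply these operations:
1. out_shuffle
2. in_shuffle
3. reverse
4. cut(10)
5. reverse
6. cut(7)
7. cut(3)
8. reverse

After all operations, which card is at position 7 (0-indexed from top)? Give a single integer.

Answer: 10

Derivation:
After op 1 (out_shuffle): [2 1 0 7 4 6 9 5 10 11 8 3]
After op 2 (in_shuffle): [9 2 5 1 10 0 11 7 8 4 3 6]
After op 3 (reverse): [6 3 4 8 7 11 0 10 1 5 2 9]
After op 4 (cut(10)): [2 9 6 3 4 8 7 11 0 10 1 5]
After op 5 (reverse): [5 1 10 0 11 7 8 4 3 6 9 2]
After op 6 (cut(7)): [4 3 6 9 2 5 1 10 0 11 7 8]
After op 7 (cut(3)): [9 2 5 1 10 0 11 7 8 4 3 6]
After op 8 (reverse): [6 3 4 8 7 11 0 10 1 5 2 9]
Position 7: card 10.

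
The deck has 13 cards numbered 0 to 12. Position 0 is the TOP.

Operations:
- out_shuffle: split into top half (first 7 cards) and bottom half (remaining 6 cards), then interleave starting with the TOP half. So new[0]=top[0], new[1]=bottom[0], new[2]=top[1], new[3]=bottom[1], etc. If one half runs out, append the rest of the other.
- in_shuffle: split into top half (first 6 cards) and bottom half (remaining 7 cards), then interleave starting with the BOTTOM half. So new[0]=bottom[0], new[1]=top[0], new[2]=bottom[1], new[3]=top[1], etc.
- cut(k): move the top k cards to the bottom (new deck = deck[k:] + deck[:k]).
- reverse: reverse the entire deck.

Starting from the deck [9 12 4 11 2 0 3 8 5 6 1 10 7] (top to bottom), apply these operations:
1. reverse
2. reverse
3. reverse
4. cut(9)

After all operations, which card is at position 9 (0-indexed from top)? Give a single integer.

After op 1 (reverse): [7 10 1 6 5 8 3 0 2 11 4 12 9]
After op 2 (reverse): [9 12 4 11 2 0 3 8 5 6 1 10 7]
After op 3 (reverse): [7 10 1 6 5 8 3 0 2 11 4 12 9]
After op 4 (cut(9)): [11 4 12 9 7 10 1 6 5 8 3 0 2]
Position 9: card 8.

Answer: 8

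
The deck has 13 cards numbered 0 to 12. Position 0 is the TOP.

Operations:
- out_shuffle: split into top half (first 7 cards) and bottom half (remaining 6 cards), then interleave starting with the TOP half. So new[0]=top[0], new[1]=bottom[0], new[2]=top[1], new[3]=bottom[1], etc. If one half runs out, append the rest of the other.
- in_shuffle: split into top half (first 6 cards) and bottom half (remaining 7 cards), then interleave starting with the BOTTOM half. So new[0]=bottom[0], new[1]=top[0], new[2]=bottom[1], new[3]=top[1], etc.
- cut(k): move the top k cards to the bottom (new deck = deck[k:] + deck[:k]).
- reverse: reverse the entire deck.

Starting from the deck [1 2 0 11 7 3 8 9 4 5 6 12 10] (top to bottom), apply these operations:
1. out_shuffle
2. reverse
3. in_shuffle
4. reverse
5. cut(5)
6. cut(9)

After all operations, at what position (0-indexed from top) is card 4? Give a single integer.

Answer: 5

Derivation:
After op 1 (out_shuffle): [1 9 2 4 0 5 11 6 7 12 3 10 8]
After op 2 (reverse): [8 10 3 12 7 6 11 5 0 4 2 9 1]
After op 3 (in_shuffle): [11 8 5 10 0 3 4 12 2 7 9 6 1]
After op 4 (reverse): [1 6 9 7 2 12 4 3 0 10 5 8 11]
After op 5 (cut(5)): [12 4 3 0 10 5 8 11 1 6 9 7 2]
After op 6 (cut(9)): [6 9 7 2 12 4 3 0 10 5 8 11 1]
Card 4 is at position 5.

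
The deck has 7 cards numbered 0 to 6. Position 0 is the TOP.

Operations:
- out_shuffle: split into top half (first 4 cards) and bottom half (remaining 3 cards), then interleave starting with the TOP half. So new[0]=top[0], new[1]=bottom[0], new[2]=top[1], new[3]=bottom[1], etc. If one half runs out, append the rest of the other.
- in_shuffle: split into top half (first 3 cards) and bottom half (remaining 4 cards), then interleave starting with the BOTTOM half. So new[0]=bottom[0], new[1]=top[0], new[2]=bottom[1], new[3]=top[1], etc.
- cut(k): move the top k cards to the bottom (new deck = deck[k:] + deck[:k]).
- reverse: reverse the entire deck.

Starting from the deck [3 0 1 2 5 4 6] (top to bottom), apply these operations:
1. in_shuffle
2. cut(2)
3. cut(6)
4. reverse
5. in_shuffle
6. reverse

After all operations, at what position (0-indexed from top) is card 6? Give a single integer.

After op 1 (in_shuffle): [2 3 5 0 4 1 6]
After op 2 (cut(2)): [5 0 4 1 6 2 3]
After op 3 (cut(6)): [3 5 0 4 1 6 2]
After op 4 (reverse): [2 6 1 4 0 5 3]
After op 5 (in_shuffle): [4 2 0 6 5 1 3]
After op 6 (reverse): [3 1 5 6 0 2 4]
Card 6 is at position 3.

Answer: 3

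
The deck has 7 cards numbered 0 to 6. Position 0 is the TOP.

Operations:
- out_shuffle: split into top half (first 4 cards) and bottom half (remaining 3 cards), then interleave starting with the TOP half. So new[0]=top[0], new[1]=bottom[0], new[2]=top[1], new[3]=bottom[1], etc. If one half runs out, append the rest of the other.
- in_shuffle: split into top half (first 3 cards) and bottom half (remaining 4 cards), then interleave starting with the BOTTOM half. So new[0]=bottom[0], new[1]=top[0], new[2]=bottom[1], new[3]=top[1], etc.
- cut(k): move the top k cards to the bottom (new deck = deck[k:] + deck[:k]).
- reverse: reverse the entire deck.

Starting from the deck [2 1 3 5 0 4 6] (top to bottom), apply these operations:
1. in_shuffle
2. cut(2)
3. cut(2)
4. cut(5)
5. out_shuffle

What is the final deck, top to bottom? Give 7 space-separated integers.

After op 1 (in_shuffle): [5 2 0 1 4 3 6]
After op 2 (cut(2)): [0 1 4 3 6 5 2]
After op 3 (cut(2)): [4 3 6 5 2 0 1]
After op 4 (cut(5)): [0 1 4 3 6 5 2]
After op 5 (out_shuffle): [0 6 1 5 4 2 3]

Answer: 0 6 1 5 4 2 3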